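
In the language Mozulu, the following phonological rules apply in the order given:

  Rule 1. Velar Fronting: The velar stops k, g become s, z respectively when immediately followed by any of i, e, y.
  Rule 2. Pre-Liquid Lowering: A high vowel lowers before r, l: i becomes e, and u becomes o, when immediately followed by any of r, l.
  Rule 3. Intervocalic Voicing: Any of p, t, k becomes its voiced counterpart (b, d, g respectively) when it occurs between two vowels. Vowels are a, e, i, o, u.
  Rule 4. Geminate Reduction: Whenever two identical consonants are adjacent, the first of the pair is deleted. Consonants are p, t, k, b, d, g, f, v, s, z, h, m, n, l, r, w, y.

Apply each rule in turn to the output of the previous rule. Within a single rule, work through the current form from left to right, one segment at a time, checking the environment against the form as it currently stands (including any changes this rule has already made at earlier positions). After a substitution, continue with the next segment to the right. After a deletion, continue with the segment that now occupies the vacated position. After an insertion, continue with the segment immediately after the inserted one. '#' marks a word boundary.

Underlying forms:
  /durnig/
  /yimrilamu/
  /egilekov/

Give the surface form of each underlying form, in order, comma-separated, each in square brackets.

[dornig], [yimrelamu], [ezelegov]

/durnig/:
  Rule 1 Velar Fronting: no change — [durnig]
  Rule 2 Pre-Liquid Lowering: [durnig] → [dornig]
  Rule 3 Intervocalic Voicing: no change — [dornig]
  Rule 4 Geminate Reduction: no change — [dornig]
/yimrilamu/:
  Rule 1 Velar Fronting: no change — [yimrilamu]
  Rule 2 Pre-Liquid Lowering: [yimrilamu] → [yimrelamu]
  Rule 3 Intervocalic Voicing: no change — [yimrelamu]
  Rule 4 Geminate Reduction: no change — [yimrelamu]
/egilekov/:
  Rule 1 Velar Fronting: [egilekov] → [ezilekov]
  Rule 2 Pre-Liquid Lowering: [ezilekov] → [ezelekov]
  Rule 3 Intervocalic Voicing: [ezelekov] → [ezelegov]
  Rule 4 Geminate Reduction: no change — [ezelegov]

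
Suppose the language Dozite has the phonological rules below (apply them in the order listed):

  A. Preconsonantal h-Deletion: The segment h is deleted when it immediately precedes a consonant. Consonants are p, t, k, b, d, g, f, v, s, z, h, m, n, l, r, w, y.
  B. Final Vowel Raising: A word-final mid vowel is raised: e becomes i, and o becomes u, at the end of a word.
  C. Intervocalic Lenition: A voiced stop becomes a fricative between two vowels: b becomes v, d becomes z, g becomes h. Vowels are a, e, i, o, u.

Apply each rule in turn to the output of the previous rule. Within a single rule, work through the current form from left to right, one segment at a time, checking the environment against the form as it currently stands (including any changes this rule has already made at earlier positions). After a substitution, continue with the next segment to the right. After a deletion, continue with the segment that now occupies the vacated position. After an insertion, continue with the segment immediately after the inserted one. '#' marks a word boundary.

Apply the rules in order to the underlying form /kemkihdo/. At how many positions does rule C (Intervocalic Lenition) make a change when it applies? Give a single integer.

A Preconsonantal h-Deletion: [kemkihdo] → [kemkido]
B Final Vowel Raising: [kemkido] → [kemkidu]
C Intervocalic Lenition: [kemkidu] → [kemkizu]
Rule C changed 1 position(s).

1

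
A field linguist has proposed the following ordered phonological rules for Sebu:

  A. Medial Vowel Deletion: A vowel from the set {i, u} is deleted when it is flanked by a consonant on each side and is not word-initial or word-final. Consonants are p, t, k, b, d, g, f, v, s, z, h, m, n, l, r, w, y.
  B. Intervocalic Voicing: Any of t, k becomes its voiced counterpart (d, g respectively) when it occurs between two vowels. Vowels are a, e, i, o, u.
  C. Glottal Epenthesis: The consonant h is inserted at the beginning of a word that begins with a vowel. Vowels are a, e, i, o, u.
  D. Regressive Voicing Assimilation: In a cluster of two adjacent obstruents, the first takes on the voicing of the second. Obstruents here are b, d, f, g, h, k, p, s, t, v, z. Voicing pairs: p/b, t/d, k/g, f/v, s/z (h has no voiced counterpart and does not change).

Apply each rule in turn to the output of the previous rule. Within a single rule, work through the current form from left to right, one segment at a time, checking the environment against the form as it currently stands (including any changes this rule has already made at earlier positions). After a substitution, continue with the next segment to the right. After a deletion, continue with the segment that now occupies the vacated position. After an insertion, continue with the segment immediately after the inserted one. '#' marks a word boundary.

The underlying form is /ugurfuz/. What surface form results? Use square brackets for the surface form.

[hugrvz]

A Medial Vowel Deletion: [ugurfuz] → [ugrfz]
B Intervocalic Voicing: no change — [ugrfz]
C Glottal Epenthesis: [ugrfz] → [hugrfz]
D Regressive Voicing Assimilation: [hugrfz] → [hugrvz]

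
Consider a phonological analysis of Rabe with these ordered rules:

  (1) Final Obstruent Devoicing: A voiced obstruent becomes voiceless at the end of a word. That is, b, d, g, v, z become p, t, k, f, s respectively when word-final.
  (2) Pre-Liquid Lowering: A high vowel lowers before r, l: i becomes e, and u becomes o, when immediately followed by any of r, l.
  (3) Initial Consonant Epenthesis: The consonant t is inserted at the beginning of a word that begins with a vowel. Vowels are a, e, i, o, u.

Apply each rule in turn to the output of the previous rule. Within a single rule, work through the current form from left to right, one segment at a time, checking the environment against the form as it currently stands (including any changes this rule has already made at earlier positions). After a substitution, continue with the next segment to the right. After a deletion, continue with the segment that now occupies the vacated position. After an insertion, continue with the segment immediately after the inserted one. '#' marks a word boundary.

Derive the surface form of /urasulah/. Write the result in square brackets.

(1) Final Obstruent Devoicing: no change — [urasulah]
(2) Pre-Liquid Lowering: [urasulah] → [orasolah]
(3) Initial Consonant Epenthesis: [orasolah] → [torasolah]

[torasolah]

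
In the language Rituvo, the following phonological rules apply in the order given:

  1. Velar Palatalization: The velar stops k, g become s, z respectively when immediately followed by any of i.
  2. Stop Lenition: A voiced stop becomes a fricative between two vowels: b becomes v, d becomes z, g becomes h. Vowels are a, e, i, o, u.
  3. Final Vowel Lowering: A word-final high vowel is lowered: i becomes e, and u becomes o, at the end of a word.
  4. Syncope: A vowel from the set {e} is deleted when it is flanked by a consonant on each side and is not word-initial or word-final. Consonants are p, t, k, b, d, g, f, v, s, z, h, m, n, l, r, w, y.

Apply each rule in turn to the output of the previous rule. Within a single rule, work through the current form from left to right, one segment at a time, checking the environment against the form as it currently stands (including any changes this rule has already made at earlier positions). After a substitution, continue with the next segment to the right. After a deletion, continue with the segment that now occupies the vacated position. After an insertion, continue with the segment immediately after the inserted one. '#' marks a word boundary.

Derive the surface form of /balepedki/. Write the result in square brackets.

1 Velar Palatalization: [balepedki] → [balepedsi]
2 Stop Lenition: no change — [balepedsi]
3 Final Vowel Lowering: [balepedsi] → [balepedse]
4 Syncope: [balepedse] → [balpdse]

[balpdse]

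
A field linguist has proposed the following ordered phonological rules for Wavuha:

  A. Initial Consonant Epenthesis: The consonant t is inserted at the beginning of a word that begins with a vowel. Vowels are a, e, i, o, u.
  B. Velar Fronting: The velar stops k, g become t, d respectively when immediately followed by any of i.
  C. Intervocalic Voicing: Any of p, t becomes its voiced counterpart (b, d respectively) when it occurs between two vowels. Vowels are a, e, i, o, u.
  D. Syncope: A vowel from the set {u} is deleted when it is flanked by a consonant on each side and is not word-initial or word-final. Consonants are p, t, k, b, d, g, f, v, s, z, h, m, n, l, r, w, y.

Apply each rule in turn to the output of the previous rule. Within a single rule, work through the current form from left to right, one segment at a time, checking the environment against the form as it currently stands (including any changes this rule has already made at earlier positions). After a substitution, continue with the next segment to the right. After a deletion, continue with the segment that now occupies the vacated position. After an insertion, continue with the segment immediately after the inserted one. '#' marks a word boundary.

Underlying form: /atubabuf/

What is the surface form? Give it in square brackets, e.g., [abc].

[tadbabf]

A Initial Consonant Epenthesis: [atubabuf] → [tatubabuf]
B Velar Fronting: no change — [tatubabuf]
C Intervocalic Voicing: [tatubabuf] → [tadubabuf]
D Syncope: [tadubabuf] → [tadbabf]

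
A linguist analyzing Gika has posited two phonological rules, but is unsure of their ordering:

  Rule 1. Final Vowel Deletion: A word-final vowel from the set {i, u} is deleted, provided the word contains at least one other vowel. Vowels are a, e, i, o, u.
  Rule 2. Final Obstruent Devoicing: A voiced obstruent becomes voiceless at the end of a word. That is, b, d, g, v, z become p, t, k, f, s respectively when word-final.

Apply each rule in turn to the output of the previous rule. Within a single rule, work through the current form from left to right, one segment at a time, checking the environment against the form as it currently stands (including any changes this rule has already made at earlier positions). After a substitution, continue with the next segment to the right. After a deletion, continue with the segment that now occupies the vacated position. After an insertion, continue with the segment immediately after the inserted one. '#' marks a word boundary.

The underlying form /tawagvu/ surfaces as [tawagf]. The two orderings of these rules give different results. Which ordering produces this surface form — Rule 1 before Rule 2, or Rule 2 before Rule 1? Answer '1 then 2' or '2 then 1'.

1 then 2

Order 1 then 2:
  1 Final Vowel Deletion: [tawagvu] → [tawagv]
  2 Final Obstruent Devoicing: [tawagv] → [tawagf]
  result: [tawagf]
Order 2 then 1:
  2 Final Obstruent Devoicing: no change — [tawagvu]
  1 Final Vowel Deletion: [tawagvu] → [tawagv]
  result: [tawagv]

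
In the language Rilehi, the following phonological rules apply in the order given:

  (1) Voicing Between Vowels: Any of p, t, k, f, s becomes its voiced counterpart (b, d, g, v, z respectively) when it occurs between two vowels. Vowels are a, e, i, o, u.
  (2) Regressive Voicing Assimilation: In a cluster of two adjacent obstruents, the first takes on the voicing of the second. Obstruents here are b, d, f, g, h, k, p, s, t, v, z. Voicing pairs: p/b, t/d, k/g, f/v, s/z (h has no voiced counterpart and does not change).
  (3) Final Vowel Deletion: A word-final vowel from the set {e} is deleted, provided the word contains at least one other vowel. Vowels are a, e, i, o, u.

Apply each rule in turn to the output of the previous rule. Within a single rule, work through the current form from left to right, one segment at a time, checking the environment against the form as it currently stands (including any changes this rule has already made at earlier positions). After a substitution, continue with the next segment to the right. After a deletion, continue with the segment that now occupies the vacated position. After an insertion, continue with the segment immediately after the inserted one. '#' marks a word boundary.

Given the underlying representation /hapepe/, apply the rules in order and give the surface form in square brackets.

[habeb]

(1) Voicing Between Vowels: [hapepe] → [habebe]
(2) Regressive Voicing Assimilation: no change — [habebe]
(3) Final Vowel Deletion: [habebe] → [habeb]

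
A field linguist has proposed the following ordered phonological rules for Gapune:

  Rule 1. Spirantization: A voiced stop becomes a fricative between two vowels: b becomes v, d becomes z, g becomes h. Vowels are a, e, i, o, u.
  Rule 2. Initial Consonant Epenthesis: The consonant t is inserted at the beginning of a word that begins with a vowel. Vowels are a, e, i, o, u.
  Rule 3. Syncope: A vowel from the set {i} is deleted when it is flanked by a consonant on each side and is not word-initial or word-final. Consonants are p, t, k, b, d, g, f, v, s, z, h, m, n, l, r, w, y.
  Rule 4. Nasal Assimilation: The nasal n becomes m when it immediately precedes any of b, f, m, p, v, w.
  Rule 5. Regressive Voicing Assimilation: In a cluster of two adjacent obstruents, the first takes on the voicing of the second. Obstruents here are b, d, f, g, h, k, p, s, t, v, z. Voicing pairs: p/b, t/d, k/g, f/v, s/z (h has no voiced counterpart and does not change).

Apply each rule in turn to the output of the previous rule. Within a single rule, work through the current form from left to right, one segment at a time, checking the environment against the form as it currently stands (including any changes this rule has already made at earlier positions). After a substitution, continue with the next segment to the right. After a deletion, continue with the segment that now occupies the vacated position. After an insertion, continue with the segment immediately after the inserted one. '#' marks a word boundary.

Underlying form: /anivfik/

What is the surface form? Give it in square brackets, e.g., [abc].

Rule 1 Spirantization: no change — [anivfik]
Rule 2 Initial Consonant Epenthesis: [anivfik] → [tanivfik]
Rule 3 Syncope: [tanivfik] → [tanvfk]
Rule 4 Nasal Assimilation: [tanvfk] → [tamvfk]
Rule 5 Regressive Voicing Assimilation: [tamvfk] → [tamffk]

[tamffk]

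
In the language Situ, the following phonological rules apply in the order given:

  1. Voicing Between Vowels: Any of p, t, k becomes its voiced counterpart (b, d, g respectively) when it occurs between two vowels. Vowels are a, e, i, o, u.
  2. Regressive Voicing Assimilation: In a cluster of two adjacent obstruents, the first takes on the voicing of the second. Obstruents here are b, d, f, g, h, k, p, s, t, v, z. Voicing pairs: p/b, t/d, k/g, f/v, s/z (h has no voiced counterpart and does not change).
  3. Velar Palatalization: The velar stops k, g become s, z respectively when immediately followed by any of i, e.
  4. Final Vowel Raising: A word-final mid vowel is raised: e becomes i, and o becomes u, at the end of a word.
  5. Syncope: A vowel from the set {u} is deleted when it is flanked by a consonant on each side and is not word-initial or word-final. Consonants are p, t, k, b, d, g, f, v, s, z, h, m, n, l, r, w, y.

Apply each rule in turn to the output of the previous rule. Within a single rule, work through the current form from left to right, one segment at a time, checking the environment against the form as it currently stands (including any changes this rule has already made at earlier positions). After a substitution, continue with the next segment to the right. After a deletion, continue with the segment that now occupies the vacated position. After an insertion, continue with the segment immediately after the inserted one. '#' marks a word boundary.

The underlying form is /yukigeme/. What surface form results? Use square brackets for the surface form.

1 Voicing Between Vowels: [yukigeme] → [yugigeme]
2 Regressive Voicing Assimilation: no change — [yugigeme]
3 Velar Palatalization: [yugigeme] → [yuzizeme]
4 Final Vowel Raising: [yuzizeme] → [yuzizemi]
5 Syncope: [yuzizemi] → [yzizemi]

[yzizemi]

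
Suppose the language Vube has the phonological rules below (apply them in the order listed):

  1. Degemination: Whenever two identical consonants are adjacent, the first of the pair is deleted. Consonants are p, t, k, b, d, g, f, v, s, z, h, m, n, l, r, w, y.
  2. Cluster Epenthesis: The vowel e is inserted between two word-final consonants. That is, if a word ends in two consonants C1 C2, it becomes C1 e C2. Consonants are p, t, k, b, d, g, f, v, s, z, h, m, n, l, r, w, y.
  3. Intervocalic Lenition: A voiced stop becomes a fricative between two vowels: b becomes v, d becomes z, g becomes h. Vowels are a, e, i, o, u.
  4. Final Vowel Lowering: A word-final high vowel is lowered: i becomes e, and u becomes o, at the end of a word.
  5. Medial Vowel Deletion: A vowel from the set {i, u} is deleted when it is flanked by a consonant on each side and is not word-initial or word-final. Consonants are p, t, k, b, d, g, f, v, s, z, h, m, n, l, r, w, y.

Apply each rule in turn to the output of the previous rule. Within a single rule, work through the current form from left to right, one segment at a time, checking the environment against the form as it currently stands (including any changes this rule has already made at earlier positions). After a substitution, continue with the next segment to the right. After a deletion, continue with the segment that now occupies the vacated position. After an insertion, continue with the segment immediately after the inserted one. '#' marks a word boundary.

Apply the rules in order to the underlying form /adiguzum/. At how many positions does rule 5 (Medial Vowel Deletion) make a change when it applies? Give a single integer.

3

1 Degemination: no change — [adiguzum]
2 Cluster Epenthesis: no change — [adiguzum]
3 Intervocalic Lenition: [adiguzum] → [azihuzum]
4 Final Vowel Lowering: no change — [azihuzum]
5 Medial Vowel Deletion: [azihuzum] → [azhzm]
Rule 5 changed 3 position(s).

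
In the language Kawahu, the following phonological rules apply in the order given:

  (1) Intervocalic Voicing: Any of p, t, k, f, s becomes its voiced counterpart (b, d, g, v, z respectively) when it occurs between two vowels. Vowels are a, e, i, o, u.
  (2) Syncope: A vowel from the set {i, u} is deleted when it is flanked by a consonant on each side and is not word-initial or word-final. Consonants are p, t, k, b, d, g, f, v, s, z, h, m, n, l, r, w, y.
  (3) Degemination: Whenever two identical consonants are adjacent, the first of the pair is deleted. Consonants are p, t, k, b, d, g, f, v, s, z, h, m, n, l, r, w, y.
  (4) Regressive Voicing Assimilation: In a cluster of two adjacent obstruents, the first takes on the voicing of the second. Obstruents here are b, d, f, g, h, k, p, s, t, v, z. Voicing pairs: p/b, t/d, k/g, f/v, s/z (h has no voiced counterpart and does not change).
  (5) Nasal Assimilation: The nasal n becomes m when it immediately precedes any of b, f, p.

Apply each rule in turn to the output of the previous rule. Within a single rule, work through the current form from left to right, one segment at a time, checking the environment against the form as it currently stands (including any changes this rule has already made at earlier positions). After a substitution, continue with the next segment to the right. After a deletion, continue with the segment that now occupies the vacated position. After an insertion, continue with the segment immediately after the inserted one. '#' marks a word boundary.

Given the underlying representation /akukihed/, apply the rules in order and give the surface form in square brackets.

[akhed]

(1) Intervocalic Voicing: [akukihed] → [agugihed]
(2) Syncope: [agugihed] → [agghed]
(3) Degemination: [agghed] → [aghed]
(4) Regressive Voicing Assimilation: [aghed] → [akhed]
(5) Nasal Assimilation: no change — [akhed]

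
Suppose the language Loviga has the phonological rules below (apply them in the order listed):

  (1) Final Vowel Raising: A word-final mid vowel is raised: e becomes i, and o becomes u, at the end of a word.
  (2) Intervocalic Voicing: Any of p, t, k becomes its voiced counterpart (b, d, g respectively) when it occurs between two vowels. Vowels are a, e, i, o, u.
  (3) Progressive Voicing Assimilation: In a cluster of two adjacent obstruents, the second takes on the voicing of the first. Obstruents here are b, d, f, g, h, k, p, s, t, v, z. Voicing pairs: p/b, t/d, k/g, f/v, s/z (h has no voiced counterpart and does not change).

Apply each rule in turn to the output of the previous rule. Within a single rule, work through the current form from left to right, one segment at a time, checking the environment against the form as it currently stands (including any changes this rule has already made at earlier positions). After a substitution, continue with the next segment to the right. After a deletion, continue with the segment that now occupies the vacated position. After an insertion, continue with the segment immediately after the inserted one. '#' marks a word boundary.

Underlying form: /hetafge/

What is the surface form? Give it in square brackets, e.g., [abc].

(1) Final Vowel Raising: [hetafge] → [hetafgi]
(2) Intervocalic Voicing: [hetafgi] → [hedafgi]
(3) Progressive Voicing Assimilation: [hedafgi] → [hedafki]

[hedafki]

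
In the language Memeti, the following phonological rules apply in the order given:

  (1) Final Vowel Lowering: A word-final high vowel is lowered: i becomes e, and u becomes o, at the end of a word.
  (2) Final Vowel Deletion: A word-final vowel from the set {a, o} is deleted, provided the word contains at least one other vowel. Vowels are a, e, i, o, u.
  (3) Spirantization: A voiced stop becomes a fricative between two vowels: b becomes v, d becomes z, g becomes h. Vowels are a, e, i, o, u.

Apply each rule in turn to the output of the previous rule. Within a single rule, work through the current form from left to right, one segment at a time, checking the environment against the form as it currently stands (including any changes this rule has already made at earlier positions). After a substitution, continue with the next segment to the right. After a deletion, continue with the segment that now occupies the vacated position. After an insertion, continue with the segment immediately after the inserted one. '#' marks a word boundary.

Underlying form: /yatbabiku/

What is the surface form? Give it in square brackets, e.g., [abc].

[yatbavik]

(1) Final Vowel Lowering: [yatbabiku] → [yatbabiko]
(2) Final Vowel Deletion: [yatbabiko] → [yatbabik]
(3) Spirantization: [yatbabik] → [yatbavik]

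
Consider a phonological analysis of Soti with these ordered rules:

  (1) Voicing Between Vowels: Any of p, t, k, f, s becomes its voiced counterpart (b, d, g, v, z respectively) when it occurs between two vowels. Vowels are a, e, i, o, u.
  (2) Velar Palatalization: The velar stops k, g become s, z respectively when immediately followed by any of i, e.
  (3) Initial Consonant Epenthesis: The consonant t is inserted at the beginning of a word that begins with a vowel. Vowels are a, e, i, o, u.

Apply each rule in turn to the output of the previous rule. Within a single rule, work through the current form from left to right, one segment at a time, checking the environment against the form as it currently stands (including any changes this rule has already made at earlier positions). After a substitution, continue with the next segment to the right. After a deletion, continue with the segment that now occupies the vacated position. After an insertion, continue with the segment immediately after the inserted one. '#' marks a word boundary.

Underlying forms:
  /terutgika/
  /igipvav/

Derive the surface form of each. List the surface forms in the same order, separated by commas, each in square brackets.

[terutziga], [tizipvav]

/terutgika/:
  (1) Voicing Between Vowels: [terutgika] → [terutgiga]
  (2) Velar Palatalization: [terutgiga] → [terutziga]
  (3) Initial Consonant Epenthesis: no change — [terutziga]
/igipvav/:
  (1) Voicing Between Vowels: no change — [igipvav]
  (2) Velar Palatalization: [igipvav] → [izipvav]
  (3) Initial Consonant Epenthesis: [izipvav] → [tizipvav]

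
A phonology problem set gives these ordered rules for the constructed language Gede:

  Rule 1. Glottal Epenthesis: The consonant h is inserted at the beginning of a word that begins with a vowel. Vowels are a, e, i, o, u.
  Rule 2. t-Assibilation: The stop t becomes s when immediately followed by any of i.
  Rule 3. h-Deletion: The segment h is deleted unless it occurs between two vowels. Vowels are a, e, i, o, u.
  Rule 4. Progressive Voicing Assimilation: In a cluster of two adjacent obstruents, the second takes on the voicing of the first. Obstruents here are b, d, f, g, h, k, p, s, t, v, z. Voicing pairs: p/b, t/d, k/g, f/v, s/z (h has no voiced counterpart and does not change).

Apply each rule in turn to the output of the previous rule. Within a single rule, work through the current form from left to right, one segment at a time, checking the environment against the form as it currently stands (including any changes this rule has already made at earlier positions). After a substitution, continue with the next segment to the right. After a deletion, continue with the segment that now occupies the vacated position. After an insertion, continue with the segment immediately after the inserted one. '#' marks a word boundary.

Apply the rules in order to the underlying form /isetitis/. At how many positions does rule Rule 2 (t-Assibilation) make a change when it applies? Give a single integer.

2

Rule 1 Glottal Epenthesis: [isetitis] → [hisetitis]
Rule 2 t-Assibilation: [hisetitis] → [hisesisis]
Rule 3 h-Deletion: [hisesisis] → [isesisis]
Rule 4 Progressive Voicing Assimilation: no change — [isesisis]
Rule Rule 2 changed 2 position(s).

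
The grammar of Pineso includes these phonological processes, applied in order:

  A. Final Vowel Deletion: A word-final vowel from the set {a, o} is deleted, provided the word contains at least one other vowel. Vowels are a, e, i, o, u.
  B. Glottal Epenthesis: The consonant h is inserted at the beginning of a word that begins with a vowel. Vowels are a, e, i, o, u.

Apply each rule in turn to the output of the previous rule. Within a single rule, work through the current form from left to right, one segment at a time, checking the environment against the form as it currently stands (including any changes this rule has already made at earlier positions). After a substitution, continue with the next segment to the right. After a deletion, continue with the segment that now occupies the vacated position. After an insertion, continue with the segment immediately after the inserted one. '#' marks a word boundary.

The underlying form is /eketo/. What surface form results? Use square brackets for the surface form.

A Final Vowel Deletion: [eketo] → [eket]
B Glottal Epenthesis: [eket] → [heket]

[heket]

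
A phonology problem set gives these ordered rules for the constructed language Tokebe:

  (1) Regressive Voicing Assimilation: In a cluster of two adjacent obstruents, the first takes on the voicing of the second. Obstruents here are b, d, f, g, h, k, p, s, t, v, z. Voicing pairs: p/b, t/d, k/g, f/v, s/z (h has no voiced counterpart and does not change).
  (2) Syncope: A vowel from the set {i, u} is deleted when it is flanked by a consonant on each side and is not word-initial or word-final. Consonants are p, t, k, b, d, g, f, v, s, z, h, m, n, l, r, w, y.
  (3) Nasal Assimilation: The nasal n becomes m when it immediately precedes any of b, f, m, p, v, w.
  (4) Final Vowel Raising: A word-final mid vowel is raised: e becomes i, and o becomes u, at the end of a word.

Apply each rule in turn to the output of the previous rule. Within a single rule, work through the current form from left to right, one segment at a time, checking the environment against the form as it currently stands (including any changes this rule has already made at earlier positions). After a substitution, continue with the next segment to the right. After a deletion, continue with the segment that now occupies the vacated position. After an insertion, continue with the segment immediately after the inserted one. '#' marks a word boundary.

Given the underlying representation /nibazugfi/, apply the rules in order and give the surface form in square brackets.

(1) Regressive Voicing Assimilation: [nibazugfi] → [nibazukfi]
(2) Syncope: [nibazukfi] → [nbazkfi]
(3) Nasal Assimilation: [nbazkfi] → [mbazkfi]
(4) Final Vowel Raising: no change — [mbazkfi]

[mbazkfi]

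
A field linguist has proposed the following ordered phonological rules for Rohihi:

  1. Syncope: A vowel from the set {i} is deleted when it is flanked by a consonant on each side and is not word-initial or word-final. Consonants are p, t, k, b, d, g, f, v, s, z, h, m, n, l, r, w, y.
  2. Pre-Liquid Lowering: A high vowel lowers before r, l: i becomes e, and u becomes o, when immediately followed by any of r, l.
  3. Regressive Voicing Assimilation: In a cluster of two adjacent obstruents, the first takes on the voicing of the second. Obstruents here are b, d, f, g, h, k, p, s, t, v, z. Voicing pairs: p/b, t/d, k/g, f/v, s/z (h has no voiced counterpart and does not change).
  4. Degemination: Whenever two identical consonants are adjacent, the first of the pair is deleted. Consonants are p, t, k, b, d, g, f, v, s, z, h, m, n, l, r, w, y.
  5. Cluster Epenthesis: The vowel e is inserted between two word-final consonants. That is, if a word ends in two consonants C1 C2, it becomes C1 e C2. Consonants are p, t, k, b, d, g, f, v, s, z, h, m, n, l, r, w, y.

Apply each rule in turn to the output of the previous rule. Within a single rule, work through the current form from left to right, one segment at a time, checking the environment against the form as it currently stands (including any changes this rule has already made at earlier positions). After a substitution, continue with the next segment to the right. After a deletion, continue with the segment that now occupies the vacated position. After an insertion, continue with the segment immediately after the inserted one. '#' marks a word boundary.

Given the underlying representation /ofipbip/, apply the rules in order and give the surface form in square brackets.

[ofbep]

1 Syncope: [ofipbip] → [ofpbp]
2 Pre-Liquid Lowering: no change — [ofpbp]
3 Regressive Voicing Assimilation: [ofpbp] → [ofbpp]
4 Degemination: [ofbpp] → [ofbp]
5 Cluster Epenthesis: [ofbp] → [ofbep]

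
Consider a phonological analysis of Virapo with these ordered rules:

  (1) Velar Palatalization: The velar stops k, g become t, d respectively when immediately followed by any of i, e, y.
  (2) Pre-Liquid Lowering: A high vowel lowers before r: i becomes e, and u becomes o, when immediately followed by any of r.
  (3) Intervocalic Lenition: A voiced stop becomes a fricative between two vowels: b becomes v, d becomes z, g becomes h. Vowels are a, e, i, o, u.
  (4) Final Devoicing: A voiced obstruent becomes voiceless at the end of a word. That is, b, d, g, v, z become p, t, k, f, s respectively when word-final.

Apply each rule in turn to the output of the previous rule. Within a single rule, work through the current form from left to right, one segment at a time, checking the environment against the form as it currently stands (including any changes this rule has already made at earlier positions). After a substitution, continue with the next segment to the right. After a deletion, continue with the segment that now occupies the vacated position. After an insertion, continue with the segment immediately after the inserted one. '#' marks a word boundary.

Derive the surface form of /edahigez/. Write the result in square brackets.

(1) Velar Palatalization: [edahigez] → [edahidez]
(2) Pre-Liquid Lowering: no change — [edahidez]
(3) Intervocalic Lenition: [edahidez] → [ezahizez]
(4) Final Devoicing: [ezahizez] → [ezahizes]

[ezahizes]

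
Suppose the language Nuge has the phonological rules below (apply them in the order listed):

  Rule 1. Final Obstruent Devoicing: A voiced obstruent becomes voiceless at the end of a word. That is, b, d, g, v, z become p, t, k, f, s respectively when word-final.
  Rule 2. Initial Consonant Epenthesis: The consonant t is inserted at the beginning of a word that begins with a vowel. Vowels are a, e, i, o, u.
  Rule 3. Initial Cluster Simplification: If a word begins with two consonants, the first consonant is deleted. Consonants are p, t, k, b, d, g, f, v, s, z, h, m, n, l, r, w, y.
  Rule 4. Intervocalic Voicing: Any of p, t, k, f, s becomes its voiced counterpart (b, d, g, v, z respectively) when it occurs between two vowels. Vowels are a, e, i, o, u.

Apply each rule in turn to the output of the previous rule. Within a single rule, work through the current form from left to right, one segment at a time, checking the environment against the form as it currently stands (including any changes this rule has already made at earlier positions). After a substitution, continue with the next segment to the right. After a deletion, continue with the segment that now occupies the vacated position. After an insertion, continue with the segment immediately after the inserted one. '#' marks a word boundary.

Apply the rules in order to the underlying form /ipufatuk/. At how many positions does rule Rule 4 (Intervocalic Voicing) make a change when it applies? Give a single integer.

Rule 1 Final Obstruent Devoicing: no change — [ipufatuk]
Rule 2 Initial Consonant Epenthesis: [ipufatuk] → [tipufatuk]
Rule 3 Initial Cluster Simplification: no change — [tipufatuk]
Rule 4 Intervocalic Voicing: [tipufatuk] → [tibuvaduk]
Rule Rule 4 changed 3 position(s).

3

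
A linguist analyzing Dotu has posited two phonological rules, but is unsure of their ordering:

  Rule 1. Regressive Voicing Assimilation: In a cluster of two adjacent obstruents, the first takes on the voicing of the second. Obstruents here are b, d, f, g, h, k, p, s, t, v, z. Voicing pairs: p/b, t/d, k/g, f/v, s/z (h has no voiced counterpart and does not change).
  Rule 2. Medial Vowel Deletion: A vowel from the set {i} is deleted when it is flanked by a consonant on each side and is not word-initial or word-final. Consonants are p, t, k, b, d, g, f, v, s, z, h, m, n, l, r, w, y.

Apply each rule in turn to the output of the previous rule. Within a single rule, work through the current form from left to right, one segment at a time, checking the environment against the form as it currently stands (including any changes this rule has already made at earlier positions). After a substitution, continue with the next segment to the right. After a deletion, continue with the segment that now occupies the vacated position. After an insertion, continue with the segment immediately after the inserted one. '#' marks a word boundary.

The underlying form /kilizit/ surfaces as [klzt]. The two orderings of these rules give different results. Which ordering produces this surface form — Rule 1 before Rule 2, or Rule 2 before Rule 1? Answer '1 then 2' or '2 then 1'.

1 then 2

Order 1 then 2:
  1 Regressive Voicing Assimilation: no change — [kilizit]
  2 Medial Vowel Deletion: [kilizit] → [klzt]
  result: [klzt]
Order 2 then 1:
  2 Medial Vowel Deletion: [kilizit] → [klzt]
  1 Regressive Voicing Assimilation: [klzt] → [klst]
  result: [klst]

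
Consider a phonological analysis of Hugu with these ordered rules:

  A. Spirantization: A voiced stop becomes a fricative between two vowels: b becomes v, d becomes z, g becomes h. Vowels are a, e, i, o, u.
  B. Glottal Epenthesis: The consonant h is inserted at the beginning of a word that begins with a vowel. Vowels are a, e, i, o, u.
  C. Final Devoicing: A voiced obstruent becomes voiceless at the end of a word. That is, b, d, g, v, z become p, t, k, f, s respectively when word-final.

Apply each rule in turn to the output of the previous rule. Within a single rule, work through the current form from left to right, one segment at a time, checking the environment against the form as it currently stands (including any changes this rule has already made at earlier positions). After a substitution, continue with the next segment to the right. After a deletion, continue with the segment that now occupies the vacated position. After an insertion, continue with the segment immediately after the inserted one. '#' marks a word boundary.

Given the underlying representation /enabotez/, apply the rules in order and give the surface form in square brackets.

[henavotes]

A Spirantization: [enabotez] → [enavotez]
B Glottal Epenthesis: [enavotez] → [henavotez]
C Final Devoicing: [henavotez] → [henavotes]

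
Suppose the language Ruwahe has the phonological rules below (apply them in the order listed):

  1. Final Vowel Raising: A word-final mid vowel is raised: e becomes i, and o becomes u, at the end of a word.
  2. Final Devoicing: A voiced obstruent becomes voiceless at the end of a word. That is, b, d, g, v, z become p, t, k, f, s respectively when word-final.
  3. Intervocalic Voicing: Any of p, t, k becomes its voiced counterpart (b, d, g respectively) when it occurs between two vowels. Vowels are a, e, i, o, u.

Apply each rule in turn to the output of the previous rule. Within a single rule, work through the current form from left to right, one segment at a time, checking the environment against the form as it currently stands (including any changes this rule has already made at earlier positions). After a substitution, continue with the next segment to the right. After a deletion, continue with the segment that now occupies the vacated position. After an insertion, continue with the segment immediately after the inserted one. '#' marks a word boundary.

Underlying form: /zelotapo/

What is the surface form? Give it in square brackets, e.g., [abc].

1 Final Vowel Raising: [zelotapo] → [zelotapu]
2 Final Devoicing: no change — [zelotapu]
3 Intervocalic Voicing: [zelotapu] → [zelodabu]

[zelodabu]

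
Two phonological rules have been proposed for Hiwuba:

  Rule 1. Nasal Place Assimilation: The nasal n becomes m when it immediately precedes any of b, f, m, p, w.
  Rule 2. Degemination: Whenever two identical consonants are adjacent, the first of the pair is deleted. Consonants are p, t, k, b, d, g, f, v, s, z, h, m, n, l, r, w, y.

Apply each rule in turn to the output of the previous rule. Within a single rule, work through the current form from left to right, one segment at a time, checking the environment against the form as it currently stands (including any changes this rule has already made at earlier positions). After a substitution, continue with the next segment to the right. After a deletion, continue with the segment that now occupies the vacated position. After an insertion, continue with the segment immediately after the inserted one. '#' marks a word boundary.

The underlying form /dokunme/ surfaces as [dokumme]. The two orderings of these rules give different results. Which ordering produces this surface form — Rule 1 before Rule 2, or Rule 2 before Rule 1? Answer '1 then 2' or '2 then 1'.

Order 1 then 2:
  1 Nasal Place Assimilation: [dokunme] → [dokumme]
  2 Degemination: [dokumme] → [dokume]
  result: [dokume]
Order 2 then 1:
  2 Degemination: no change — [dokunme]
  1 Nasal Place Assimilation: [dokunme] → [dokumme]
  result: [dokumme]

2 then 1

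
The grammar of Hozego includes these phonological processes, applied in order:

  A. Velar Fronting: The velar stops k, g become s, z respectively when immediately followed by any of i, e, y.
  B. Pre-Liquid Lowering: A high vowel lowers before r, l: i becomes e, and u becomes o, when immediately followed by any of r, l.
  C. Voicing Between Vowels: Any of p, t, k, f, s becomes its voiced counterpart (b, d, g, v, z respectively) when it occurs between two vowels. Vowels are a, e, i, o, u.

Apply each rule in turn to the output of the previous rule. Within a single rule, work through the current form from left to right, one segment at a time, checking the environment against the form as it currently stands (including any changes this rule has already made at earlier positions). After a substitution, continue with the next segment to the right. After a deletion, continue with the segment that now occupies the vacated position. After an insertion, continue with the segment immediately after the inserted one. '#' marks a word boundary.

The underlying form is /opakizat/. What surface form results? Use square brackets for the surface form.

A Velar Fronting: [opakizat] → [opasizat]
B Pre-Liquid Lowering: no change — [opasizat]
C Voicing Between Vowels: [opasizat] → [obazizat]

[obazizat]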